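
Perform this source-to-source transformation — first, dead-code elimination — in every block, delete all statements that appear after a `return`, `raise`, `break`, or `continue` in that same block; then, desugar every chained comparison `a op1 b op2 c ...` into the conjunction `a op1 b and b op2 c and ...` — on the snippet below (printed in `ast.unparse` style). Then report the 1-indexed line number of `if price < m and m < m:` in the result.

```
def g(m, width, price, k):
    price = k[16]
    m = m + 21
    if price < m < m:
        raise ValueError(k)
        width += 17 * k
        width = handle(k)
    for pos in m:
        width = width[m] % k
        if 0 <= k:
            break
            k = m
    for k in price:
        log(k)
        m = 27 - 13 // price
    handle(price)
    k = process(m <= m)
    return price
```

4

Transformed code:
def g(m, width, price, k):
    price = k[16]
    m = m + 21
    if price < m and m < m:
        raise ValueError(k)
    for pos in m:
        width = width[m] % k
        if 0 <= k:
            break
    for k in price:
        log(k)
        m = 27 - 13 // price
    handle(price)
    k = process(m <= m)
    return price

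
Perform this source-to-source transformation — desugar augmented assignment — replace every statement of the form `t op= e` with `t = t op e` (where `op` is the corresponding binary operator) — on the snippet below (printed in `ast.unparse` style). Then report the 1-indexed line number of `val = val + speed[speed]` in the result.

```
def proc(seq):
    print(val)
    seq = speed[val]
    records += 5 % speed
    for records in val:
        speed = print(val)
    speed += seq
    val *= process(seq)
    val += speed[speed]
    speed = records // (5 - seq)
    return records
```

Transformed code:
def proc(seq):
    print(val)
    seq = speed[val]
    records = records + 5 % speed
    for records in val:
        speed = print(val)
    speed = speed + seq
    val = val * process(seq)
    val = val + speed[speed]
    speed = records // (5 - seq)
    return records

9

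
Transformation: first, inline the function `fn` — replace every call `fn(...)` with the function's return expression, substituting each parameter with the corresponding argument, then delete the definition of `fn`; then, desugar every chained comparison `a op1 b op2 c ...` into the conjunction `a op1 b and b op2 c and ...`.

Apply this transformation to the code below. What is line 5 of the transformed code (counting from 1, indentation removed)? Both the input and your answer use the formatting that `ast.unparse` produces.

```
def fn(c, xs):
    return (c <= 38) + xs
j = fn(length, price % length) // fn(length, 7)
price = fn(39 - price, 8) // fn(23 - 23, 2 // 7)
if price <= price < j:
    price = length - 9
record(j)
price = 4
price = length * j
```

Transformed code:
j = ((length <= 38) + price % length) // ((length <= 38) + 7)
price = ((39 - price <= 38) + 8) // ((23 - 23 <= 38) + 2 // 7)
if price <= price and price < j:
    price = length - 9
record(j)
price = 4
price = length * j

record(j)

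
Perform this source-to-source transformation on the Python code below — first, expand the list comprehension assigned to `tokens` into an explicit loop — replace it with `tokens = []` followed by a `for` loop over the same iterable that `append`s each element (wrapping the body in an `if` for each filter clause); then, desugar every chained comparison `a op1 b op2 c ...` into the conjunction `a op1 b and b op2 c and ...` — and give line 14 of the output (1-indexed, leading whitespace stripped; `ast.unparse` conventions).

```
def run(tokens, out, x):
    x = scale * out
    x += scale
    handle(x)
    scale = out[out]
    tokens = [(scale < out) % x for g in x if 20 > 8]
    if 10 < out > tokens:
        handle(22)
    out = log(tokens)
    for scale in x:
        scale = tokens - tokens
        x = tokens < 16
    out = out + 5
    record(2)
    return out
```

scale = tokens - tokens

Transformed code:
def run(tokens, out, x):
    x = scale * out
    x += scale
    handle(x)
    scale = out[out]
    tokens = []
    for g in x:
        if 20 > 8:
            tokens.append((scale < out) % x)
    if 10 < out and out > tokens:
        handle(22)
    out = log(tokens)
    for scale in x:
        scale = tokens - tokens
        x = tokens < 16
    out = out + 5
    record(2)
    return out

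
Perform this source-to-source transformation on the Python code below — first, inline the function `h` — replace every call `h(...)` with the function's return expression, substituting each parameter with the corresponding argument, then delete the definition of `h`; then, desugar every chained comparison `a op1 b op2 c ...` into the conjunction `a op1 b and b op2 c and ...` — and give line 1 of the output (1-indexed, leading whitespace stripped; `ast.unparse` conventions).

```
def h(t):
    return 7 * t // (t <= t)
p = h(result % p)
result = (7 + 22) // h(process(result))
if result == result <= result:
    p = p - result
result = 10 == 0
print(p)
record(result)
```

p = 7 * (result % p) // (result % p <= result % p)

Transformed code:
p = 7 * (result % p) // (result % p <= result % p)
result = (7 + 22) // (7 * process(result) // (process(result) <= process(result)))
if result == result and result <= result:
    p = p - result
result = 10 == 0
print(p)
record(result)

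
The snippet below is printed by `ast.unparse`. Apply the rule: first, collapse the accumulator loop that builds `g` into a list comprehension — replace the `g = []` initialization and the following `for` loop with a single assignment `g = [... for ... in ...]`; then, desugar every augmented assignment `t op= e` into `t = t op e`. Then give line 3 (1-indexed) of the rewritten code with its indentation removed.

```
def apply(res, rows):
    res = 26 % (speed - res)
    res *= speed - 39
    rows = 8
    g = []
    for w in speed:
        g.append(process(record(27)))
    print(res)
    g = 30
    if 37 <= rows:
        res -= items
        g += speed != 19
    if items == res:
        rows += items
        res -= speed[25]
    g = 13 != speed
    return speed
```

res = res * (speed - 39)

Transformed code:
def apply(res, rows):
    res = 26 % (speed - res)
    res = res * (speed - 39)
    rows = 8
    g = [process(record(27)) for w in speed]
    print(res)
    g = 30
    if 37 <= rows:
        res = res - items
        g = g + (speed != 19)
    if items == res:
        rows = rows + items
        res = res - speed[25]
    g = 13 != speed
    return speed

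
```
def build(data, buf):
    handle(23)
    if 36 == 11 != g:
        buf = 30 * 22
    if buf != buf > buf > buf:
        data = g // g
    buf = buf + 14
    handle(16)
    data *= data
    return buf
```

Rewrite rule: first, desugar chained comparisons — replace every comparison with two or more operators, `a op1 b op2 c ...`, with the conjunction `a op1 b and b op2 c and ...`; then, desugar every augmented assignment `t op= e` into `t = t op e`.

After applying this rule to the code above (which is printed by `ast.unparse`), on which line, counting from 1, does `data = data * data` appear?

Transformed code:
def build(data, buf):
    handle(23)
    if 36 == 11 and 11 != g:
        buf = 30 * 22
    if buf != buf and buf > buf and (buf > buf):
        data = g // g
    buf = buf + 14
    handle(16)
    data = data * data
    return buf

9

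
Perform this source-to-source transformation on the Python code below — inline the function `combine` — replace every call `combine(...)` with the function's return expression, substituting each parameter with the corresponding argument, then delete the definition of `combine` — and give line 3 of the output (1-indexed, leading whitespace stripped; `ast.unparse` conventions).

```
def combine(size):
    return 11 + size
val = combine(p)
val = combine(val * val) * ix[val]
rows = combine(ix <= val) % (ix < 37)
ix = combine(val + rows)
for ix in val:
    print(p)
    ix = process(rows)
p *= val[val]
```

rows = (11 + (ix <= val)) % (ix < 37)

Transformed code:
val = 11 + p
val = (11 + val * val) * ix[val]
rows = (11 + (ix <= val)) % (ix < 37)
ix = 11 + (val + rows)
for ix in val:
    print(p)
    ix = process(rows)
p *= val[val]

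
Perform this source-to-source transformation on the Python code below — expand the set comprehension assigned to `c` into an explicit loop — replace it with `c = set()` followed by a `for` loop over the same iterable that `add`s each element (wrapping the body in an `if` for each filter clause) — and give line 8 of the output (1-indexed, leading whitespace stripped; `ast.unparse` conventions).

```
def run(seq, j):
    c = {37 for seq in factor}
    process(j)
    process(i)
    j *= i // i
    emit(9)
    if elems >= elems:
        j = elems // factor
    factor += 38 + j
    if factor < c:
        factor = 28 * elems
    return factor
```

emit(9)

Transformed code:
def run(seq, j):
    c = set()
    for seq in factor:
        c.add(37)
    process(j)
    process(i)
    j *= i // i
    emit(9)
    if elems >= elems:
        j = elems // factor
    factor += 38 + j
    if factor < c:
        factor = 28 * elems
    return factor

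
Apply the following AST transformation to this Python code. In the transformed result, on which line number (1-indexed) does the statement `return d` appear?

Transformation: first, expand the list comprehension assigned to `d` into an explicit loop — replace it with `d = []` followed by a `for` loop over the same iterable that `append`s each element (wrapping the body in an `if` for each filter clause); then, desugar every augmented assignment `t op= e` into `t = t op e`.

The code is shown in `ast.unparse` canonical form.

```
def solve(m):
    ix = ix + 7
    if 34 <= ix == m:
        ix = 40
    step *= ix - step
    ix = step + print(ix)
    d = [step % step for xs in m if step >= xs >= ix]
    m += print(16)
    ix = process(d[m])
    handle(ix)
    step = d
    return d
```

Transformed code:
def solve(m):
    ix = ix + 7
    if 34 <= ix == m:
        ix = 40
    step = step * (ix - step)
    ix = step + print(ix)
    d = []
    for xs in m:
        if step >= xs >= ix:
            d.append(step % step)
    m = m + print(16)
    ix = process(d[m])
    handle(ix)
    step = d
    return d

15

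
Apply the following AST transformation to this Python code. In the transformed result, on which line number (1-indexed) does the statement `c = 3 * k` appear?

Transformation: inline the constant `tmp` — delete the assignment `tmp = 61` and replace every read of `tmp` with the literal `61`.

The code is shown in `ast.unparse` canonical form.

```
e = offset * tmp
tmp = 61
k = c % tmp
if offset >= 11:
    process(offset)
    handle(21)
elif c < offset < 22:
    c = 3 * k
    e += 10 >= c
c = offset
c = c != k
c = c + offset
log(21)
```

Transformed code:
e = offset * 61
k = c % 61
if offset >= 11:
    process(offset)
    handle(21)
elif c < offset < 22:
    c = 3 * k
    e += 10 >= c
c = offset
c = c != k
c = c + offset
log(21)

7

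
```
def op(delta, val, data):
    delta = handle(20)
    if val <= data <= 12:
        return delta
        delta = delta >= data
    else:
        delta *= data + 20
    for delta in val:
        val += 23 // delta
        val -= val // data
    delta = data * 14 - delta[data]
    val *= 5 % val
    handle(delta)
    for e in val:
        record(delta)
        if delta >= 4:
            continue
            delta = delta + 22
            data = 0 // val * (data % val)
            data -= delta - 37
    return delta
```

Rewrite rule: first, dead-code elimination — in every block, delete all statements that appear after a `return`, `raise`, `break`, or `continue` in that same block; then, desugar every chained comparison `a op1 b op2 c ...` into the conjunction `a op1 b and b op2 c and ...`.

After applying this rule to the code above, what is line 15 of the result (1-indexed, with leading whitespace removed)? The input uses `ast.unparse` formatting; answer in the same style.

Transformed code:
def op(delta, val, data):
    delta = handle(20)
    if val <= data and data <= 12:
        return delta
    else:
        delta *= data + 20
    for delta in val:
        val += 23 // delta
        val -= val // data
    delta = data * 14 - delta[data]
    val *= 5 % val
    handle(delta)
    for e in val:
        record(delta)
        if delta >= 4:
            continue
    return delta

if delta >= 4:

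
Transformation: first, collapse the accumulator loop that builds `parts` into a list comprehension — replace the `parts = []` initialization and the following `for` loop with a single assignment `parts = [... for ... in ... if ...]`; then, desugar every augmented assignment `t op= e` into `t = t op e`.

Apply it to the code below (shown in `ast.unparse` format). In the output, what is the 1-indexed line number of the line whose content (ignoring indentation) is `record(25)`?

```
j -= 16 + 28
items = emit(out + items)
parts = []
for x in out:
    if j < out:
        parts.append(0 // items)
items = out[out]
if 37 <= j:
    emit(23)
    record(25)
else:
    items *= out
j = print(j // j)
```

7

Transformed code:
j = j - (16 + 28)
items = emit(out + items)
parts = [0 // items for x in out if j < out]
items = out[out]
if 37 <= j:
    emit(23)
    record(25)
else:
    items = items * out
j = print(j // j)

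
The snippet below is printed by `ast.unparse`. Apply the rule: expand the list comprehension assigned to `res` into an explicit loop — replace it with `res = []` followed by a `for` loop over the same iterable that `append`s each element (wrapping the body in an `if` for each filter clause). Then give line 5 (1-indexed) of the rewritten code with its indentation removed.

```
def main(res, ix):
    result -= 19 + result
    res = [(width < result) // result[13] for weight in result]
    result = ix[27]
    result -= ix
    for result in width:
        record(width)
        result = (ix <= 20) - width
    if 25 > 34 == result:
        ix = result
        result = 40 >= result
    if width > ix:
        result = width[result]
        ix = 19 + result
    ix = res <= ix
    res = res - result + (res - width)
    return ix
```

Transformed code:
def main(res, ix):
    result -= 19 + result
    res = []
    for weight in result:
        res.append((width < result) // result[13])
    result = ix[27]
    result -= ix
    for result in width:
        record(width)
        result = (ix <= 20) - width
    if 25 > 34 == result:
        ix = result
        result = 40 >= result
    if width > ix:
        result = width[result]
        ix = 19 + result
    ix = res <= ix
    res = res - result + (res - width)
    return ix

res.append((width < result) // result[13])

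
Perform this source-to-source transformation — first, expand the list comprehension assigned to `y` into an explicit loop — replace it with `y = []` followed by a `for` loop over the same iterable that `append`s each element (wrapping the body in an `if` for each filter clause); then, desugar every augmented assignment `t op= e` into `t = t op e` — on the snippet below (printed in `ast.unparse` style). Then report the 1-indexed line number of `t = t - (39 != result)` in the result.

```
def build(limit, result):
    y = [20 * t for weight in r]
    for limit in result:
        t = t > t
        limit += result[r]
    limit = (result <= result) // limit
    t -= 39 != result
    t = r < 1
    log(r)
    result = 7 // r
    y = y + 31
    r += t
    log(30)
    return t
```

9

Transformed code:
def build(limit, result):
    y = []
    for weight in r:
        y.append(20 * t)
    for limit in result:
        t = t > t
        limit = limit + result[r]
    limit = (result <= result) // limit
    t = t - (39 != result)
    t = r < 1
    log(r)
    result = 7 // r
    y = y + 31
    r = r + t
    log(30)
    return t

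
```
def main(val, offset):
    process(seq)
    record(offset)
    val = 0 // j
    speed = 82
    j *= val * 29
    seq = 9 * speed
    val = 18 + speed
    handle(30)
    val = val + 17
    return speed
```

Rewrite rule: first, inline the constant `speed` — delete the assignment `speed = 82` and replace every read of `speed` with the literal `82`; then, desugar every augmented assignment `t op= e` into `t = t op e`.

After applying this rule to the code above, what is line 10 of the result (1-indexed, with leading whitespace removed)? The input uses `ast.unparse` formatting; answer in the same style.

return 82

Transformed code:
def main(val, offset):
    process(seq)
    record(offset)
    val = 0 // j
    j = j * (val * 29)
    seq = 9 * 82
    val = 18 + 82
    handle(30)
    val = val + 17
    return 82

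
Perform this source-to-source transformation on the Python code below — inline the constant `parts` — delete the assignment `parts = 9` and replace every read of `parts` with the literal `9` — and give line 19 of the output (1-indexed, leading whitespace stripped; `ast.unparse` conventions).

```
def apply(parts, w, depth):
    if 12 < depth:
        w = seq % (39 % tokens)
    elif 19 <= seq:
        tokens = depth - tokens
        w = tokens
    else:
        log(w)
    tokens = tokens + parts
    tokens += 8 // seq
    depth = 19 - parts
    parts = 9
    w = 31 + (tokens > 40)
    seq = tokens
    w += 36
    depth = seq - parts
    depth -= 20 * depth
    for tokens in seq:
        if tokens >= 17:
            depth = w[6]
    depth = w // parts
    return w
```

Transformed code:
def apply(parts, w, depth):
    if 12 < depth:
        w = seq % (39 % tokens)
    elif 19 <= seq:
        tokens = depth - tokens
        w = tokens
    else:
        log(w)
    tokens = tokens + 9
    tokens += 8 // seq
    depth = 19 - 9
    w = 31 + (tokens > 40)
    seq = tokens
    w += 36
    depth = seq - 9
    depth -= 20 * depth
    for tokens in seq:
        if tokens >= 17:
            depth = w[6]
    depth = w // 9
    return w

depth = w[6]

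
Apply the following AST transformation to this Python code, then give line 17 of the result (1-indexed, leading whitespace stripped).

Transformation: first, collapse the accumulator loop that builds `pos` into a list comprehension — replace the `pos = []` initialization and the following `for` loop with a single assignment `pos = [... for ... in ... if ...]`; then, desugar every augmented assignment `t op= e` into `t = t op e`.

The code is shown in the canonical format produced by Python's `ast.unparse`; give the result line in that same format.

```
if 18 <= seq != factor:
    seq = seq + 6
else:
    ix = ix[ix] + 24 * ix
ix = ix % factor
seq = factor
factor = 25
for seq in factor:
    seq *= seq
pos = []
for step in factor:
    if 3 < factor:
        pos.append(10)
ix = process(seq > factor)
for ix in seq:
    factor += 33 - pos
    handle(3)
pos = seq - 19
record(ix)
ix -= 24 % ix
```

ix = ix - 24 % ix

Transformed code:
if 18 <= seq != factor:
    seq = seq + 6
else:
    ix = ix[ix] + 24 * ix
ix = ix % factor
seq = factor
factor = 25
for seq in factor:
    seq = seq * seq
pos = [10 for step in factor if 3 < factor]
ix = process(seq > factor)
for ix in seq:
    factor = factor + (33 - pos)
    handle(3)
pos = seq - 19
record(ix)
ix = ix - 24 % ix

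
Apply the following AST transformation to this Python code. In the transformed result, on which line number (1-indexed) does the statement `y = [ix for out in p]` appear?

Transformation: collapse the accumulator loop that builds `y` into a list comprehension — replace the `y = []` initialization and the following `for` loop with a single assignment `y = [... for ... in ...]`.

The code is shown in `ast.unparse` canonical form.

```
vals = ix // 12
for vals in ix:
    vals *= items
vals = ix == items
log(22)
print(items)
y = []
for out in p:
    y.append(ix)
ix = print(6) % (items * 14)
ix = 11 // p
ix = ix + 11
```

7

Transformed code:
vals = ix // 12
for vals in ix:
    vals *= items
vals = ix == items
log(22)
print(items)
y = [ix for out in p]
ix = print(6) % (items * 14)
ix = 11 // p
ix = ix + 11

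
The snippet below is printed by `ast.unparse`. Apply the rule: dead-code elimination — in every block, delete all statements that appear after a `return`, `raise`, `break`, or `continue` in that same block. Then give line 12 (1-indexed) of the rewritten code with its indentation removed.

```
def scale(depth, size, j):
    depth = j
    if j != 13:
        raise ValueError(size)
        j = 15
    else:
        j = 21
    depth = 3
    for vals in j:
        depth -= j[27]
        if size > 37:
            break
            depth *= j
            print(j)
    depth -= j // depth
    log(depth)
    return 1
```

Transformed code:
def scale(depth, size, j):
    depth = j
    if j != 13:
        raise ValueError(size)
    else:
        j = 21
    depth = 3
    for vals in j:
        depth -= j[27]
        if size > 37:
            break
    depth -= j // depth
    log(depth)
    return 1

depth -= j // depth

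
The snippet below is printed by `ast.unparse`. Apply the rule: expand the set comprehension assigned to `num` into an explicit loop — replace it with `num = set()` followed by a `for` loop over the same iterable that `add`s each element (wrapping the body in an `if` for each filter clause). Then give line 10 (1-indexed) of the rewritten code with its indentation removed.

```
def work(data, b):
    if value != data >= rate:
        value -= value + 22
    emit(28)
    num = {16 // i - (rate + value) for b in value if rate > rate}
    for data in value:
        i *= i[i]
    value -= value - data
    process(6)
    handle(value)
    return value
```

i *= i[i]

Transformed code:
def work(data, b):
    if value != data >= rate:
        value -= value + 22
    emit(28)
    num = set()
    for b in value:
        if rate > rate:
            num.add(16 // i - (rate + value))
    for data in value:
        i *= i[i]
    value -= value - data
    process(6)
    handle(value)
    return value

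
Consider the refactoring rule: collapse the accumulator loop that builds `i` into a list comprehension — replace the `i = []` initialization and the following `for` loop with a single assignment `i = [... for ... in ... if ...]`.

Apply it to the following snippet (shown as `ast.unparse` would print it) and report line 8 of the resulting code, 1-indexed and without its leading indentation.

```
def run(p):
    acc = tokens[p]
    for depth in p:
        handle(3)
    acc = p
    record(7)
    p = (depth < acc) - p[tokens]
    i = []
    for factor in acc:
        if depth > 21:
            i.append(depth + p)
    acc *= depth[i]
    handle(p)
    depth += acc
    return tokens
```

Transformed code:
def run(p):
    acc = tokens[p]
    for depth in p:
        handle(3)
    acc = p
    record(7)
    p = (depth < acc) - p[tokens]
    i = [depth + p for factor in acc if depth > 21]
    acc *= depth[i]
    handle(p)
    depth += acc
    return tokens

i = [depth + p for factor in acc if depth > 21]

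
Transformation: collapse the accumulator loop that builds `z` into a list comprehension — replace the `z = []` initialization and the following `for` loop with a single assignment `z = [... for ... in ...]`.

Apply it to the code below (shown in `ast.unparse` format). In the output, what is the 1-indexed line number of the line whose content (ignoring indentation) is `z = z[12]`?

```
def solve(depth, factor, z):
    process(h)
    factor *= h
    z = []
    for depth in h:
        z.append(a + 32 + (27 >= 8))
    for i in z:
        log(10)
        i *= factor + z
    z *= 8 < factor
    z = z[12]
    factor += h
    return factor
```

Transformed code:
def solve(depth, factor, z):
    process(h)
    factor *= h
    z = [a + 32 + (27 >= 8) for depth in h]
    for i in z:
        log(10)
        i *= factor + z
    z *= 8 < factor
    z = z[12]
    factor += h
    return factor

9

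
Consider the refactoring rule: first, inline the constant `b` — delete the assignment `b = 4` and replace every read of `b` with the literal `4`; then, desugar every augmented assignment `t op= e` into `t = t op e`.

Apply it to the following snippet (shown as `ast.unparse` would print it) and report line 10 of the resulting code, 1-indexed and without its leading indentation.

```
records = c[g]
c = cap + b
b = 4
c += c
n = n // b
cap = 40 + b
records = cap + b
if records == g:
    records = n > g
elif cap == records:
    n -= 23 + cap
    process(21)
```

Transformed code:
records = c[g]
c = cap + 4
c = c + c
n = n // 4
cap = 40 + 4
records = cap + 4
if records == g:
    records = n > g
elif cap == records:
    n = n - (23 + cap)
    process(21)

n = n - (23 + cap)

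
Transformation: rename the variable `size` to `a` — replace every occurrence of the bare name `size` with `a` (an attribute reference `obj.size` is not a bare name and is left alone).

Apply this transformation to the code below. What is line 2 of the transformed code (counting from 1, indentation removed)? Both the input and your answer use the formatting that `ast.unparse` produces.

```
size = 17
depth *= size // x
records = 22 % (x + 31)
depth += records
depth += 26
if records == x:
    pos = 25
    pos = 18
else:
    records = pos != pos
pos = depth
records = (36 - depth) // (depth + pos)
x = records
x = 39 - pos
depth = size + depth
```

Transformed code:
a = 17
depth *= a // x
records = 22 % (x + 31)
depth += records
depth += 26
if records == x:
    pos = 25
    pos = 18
else:
    records = pos != pos
pos = depth
records = (36 - depth) // (depth + pos)
x = records
x = 39 - pos
depth = a + depth

depth *= a // x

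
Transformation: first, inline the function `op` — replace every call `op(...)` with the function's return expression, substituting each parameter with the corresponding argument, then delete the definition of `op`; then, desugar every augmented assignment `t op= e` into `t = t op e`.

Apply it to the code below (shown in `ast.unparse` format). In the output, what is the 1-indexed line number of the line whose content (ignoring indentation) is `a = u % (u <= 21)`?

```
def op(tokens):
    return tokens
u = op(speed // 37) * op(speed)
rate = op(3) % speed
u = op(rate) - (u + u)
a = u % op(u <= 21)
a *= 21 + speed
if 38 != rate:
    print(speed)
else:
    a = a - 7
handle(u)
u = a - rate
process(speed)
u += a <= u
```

4

Transformed code:
u = speed // 37 * speed
rate = 3 % speed
u = rate - (u + u)
a = u % (u <= 21)
a = a * (21 + speed)
if 38 != rate:
    print(speed)
else:
    a = a - 7
handle(u)
u = a - rate
process(speed)
u = u + (a <= u)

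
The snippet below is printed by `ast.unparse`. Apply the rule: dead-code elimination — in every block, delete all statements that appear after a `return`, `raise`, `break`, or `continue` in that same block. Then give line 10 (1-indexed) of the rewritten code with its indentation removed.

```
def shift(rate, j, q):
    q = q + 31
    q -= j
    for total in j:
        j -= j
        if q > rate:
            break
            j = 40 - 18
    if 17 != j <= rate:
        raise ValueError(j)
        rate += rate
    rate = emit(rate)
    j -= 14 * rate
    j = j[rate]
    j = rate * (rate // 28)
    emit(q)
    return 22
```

rate = emit(rate)

Transformed code:
def shift(rate, j, q):
    q = q + 31
    q -= j
    for total in j:
        j -= j
        if q > rate:
            break
    if 17 != j <= rate:
        raise ValueError(j)
    rate = emit(rate)
    j -= 14 * rate
    j = j[rate]
    j = rate * (rate // 28)
    emit(q)
    return 22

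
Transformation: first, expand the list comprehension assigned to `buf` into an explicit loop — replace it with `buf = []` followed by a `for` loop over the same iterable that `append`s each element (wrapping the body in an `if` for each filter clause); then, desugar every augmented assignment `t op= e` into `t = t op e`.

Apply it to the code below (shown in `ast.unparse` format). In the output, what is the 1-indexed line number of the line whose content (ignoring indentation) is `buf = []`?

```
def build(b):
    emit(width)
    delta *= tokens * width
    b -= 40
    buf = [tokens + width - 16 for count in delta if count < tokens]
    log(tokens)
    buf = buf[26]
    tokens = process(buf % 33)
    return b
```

5

Transformed code:
def build(b):
    emit(width)
    delta = delta * (tokens * width)
    b = b - 40
    buf = []
    for count in delta:
        if count < tokens:
            buf.append(tokens + width - 16)
    log(tokens)
    buf = buf[26]
    tokens = process(buf % 33)
    return b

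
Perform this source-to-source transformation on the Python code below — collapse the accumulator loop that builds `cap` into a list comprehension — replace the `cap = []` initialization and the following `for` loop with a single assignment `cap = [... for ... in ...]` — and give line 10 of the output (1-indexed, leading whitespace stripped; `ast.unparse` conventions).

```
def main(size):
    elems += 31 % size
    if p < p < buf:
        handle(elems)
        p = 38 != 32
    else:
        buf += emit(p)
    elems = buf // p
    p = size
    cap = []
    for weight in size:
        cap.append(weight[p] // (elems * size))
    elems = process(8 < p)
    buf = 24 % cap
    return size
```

cap = [weight[p] // (elems * size) for weight in size]

Transformed code:
def main(size):
    elems += 31 % size
    if p < p < buf:
        handle(elems)
        p = 38 != 32
    else:
        buf += emit(p)
    elems = buf // p
    p = size
    cap = [weight[p] // (elems * size) for weight in size]
    elems = process(8 < p)
    buf = 24 % cap
    return size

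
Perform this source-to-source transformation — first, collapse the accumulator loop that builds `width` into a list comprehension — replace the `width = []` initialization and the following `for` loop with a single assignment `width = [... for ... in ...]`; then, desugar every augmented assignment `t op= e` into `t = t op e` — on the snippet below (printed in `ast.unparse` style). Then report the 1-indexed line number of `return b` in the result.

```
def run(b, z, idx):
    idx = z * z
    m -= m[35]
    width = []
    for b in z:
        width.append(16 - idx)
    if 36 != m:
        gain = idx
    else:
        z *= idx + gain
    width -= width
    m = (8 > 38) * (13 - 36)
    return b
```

Transformed code:
def run(b, z, idx):
    idx = z * z
    m = m - m[35]
    width = [16 - idx for b in z]
    if 36 != m:
        gain = idx
    else:
        z = z * (idx + gain)
    width = width - width
    m = (8 > 38) * (13 - 36)
    return b

11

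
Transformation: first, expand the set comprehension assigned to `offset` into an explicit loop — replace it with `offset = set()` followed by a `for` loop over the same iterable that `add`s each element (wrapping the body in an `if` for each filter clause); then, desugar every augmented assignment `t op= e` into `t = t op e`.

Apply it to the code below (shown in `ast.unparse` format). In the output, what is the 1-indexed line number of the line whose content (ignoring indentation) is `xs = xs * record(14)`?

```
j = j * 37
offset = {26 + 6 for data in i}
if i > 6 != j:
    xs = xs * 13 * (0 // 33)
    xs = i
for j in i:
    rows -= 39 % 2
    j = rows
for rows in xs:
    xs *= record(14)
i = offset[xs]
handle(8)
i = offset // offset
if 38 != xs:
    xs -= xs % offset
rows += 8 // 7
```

Transformed code:
j = j * 37
offset = set()
for data in i:
    offset.add(26 + 6)
if i > 6 != j:
    xs = xs * 13 * (0 // 33)
    xs = i
for j in i:
    rows = rows - 39 % 2
    j = rows
for rows in xs:
    xs = xs * record(14)
i = offset[xs]
handle(8)
i = offset // offset
if 38 != xs:
    xs = xs - xs % offset
rows = rows + 8 // 7

12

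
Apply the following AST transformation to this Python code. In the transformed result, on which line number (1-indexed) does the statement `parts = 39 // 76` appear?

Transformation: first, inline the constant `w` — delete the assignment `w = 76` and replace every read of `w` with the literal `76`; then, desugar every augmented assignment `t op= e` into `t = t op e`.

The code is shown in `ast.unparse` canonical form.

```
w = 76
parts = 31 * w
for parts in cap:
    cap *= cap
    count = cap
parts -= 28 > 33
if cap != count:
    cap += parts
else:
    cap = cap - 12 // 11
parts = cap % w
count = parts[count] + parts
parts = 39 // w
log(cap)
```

12

Transformed code:
parts = 31 * 76
for parts in cap:
    cap = cap * cap
    count = cap
parts = parts - (28 > 33)
if cap != count:
    cap = cap + parts
else:
    cap = cap - 12 // 11
parts = cap % 76
count = parts[count] + parts
parts = 39 // 76
log(cap)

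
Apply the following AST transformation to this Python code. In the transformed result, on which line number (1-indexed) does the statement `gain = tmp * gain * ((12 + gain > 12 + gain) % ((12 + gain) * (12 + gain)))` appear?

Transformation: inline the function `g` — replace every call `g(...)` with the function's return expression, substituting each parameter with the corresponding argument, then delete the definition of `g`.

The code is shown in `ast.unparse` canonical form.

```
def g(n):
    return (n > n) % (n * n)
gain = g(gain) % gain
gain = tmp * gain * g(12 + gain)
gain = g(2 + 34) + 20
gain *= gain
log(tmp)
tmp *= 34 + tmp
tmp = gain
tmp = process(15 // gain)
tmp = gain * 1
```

Transformed code:
gain = (gain > gain) % (gain * gain) % gain
gain = tmp * gain * ((12 + gain > 12 + gain) % ((12 + gain) * (12 + gain)))
gain = (2 + 34 > 2 + 34) % ((2 + 34) * (2 + 34)) + 20
gain *= gain
log(tmp)
tmp *= 34 + tmp
tmp = gain
tmp = process(15 // gain)
tmp = gain * 1

2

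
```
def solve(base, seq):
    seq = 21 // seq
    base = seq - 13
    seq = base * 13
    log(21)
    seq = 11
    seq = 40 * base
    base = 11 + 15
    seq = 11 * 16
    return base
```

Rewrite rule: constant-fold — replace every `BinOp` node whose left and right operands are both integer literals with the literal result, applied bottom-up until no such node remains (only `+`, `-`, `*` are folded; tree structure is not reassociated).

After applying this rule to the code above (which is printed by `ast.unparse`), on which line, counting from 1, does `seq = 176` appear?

Transformed code:
def solve(base, seq):
    seq = 21 // seq
    base = seq - 13
    seq = base * 13
    log(21)
    seq = 11
    seq = 40 * base
    base = 26
    seq = 176
    return base

9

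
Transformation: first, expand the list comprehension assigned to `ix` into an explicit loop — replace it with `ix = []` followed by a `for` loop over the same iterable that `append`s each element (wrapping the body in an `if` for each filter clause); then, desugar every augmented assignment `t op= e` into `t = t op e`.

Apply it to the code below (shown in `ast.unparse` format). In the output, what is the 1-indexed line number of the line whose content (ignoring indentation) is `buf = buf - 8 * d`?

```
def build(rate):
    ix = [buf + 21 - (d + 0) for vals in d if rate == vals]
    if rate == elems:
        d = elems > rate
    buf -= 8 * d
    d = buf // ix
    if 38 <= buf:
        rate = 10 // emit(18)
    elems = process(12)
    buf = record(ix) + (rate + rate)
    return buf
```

8

Transformed code:
def build(rate):
    ix = []
    for vals in d:
        if rate == vals:
            ix.append(buf + 21 - (d + 0))
    if rate == elems:
        d = elems > rate
    buf = buf - 8 * d
    d = buf // ix
    if 38 <= buf:
        rate = 10 // emit(18)
    elems = process(12)
    buf = record(ix) + (rate + rate)
    return buf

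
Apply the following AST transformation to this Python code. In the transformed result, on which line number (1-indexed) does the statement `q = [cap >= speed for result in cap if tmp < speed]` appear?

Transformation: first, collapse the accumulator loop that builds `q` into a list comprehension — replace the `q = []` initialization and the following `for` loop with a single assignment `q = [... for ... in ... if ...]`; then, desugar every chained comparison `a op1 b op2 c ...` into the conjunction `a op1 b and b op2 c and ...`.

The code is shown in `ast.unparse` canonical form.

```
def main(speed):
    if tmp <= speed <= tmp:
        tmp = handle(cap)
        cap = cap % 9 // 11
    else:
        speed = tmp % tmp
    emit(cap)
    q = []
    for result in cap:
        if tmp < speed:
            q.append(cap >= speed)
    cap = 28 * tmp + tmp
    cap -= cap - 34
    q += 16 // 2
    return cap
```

Transformed code:
def main(speed):
    if tmp <= speed and speed <= tmp:
        tmp = handle(cap)
        cap = cap % 9 // 11
    else:
        speed = tmp % tmp
    emit(cap)
    q = [cap >= speed for result in cap if tmp < speed]
    cap = 28 * tmp + tmp
    cap -= cap - 34
    q += 16 // 2
    return cap

8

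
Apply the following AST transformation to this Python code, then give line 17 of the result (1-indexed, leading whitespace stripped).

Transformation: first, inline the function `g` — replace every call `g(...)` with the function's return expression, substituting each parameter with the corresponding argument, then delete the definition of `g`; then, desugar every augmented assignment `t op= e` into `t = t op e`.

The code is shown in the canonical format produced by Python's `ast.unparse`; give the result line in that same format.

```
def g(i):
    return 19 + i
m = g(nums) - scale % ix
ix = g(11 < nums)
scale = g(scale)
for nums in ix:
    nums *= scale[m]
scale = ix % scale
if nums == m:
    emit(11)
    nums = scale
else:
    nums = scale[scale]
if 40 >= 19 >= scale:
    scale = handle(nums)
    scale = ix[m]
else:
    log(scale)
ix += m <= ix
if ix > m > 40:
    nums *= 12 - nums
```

Transformed code:
m = 19 + nums - scale % ix
ix = 19 + (11 < nums)
scale = 19 + scale
for nums in ix:
    nums = nums * scale[m]
scale = ix % scale
if nums == m:
    emit(11)
    nums = scale
else:
    nums = scale[scale]
if 40 >= 19 >= scale:
    scale = handle(nums)
    scale = ix[m]
else:
    log(scale)
ix = ix + (m <= ix)
if ix > m > 40:
    nums = nums * (12 - nums)

ix = ix + (m <= ix)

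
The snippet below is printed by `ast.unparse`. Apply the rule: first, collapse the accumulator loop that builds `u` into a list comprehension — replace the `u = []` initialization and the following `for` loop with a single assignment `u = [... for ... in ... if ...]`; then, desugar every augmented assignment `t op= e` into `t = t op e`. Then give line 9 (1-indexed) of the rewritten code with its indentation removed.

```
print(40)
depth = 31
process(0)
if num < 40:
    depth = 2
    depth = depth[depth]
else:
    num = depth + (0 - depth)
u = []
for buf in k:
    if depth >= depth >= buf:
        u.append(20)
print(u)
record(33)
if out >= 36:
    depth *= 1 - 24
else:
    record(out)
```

Transformed code:
print(40)
depth = 31
process(0)
if num < 40:
    depth = 2
    depth = depth[depth]
else:
    num = depth + (0 - depth)
u = [20 for buf in k if depth >= depth >= buf]
print(u)
record(33)
if out >= 36:
    depth = depth * (1 - 24)
else:
    record(out)

u = [20 for buf in k if depth >= depth >= buf]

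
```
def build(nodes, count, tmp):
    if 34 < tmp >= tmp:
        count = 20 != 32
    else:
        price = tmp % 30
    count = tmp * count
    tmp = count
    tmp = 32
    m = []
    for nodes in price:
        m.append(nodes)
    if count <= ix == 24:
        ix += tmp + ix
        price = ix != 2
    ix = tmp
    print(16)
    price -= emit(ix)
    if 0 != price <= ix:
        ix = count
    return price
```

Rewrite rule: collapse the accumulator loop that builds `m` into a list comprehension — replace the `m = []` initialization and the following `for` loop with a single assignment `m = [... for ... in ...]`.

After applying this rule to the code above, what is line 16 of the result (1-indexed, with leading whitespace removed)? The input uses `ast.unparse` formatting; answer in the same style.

Transformed code:
def build(nodes, count, tmp):
    if 34 < tmp >= tmp:
        count = 20 != 32
    else:
        price = tmp % 30
    count = tmp * count
    tmp = count
    tmp = 32
    m = [nodes for nodes in price]
    if count <= ix == 24:
        ix += tmp + ix
        price = ix != 2
    ix = tmp
    print(16)
    price -= emit(ix)
    if 0 != price <= ix:
        ix = count
    return price

if 0 != price <= ix: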